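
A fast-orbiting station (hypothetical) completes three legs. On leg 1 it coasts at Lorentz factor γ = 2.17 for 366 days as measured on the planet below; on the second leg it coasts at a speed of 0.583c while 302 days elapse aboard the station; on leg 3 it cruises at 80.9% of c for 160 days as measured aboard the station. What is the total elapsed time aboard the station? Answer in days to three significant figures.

τ = 631 days

Leg 1: γ = 2.17; τ_1 = 366/2.170 = 168.7 days.
Leg 2: 302 days is already measured aboard the station.
Leg 3: 160 days is already measured aboard the station.
Total: 168.7 + 302.0 + 160.0 days.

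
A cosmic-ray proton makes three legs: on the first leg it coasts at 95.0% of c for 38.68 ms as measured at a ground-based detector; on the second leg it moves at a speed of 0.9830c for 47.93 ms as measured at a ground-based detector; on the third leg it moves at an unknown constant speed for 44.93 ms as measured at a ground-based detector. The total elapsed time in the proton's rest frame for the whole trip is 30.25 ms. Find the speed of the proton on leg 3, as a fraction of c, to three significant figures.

Leg 1: β = 0.950; γ = 1/√(1 − 0.950²) = 1/√0.09750 = 3.203; τ_1 = 38.68/3.203 = 12.08 ms.
Leg 2: γ = 1/√(1 − 0.9830²) = 1/√0.03371 = 5.446; τ_2 = 47.93/5.446 = 8.800 ms.
Leg 3: speed unknown; τ_3 = 44.93/γ_3.
Total proper time: 12.08 + 8.800 + τ_3 = 30.25, so τ_3 = 30.25 − 20.88 = 9.372 ms.
γ_3 = 44.93/9.372 = 4.794; β = √(1 − 1/γ²) = √0.9565.

β = 0.978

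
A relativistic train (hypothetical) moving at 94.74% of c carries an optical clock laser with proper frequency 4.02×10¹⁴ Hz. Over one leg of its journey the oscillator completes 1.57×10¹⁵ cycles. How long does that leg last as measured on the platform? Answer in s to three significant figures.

Δt = 12.2 s

β = 0.9474; γ = 1/√(1 − 0.9474²) = 1/√0.1024 = 3.124
Proper time for N cycles: τ = N/f = 1.57×10¹⁵/(4.02×10¹⁴) = 3.905×10⁰ s = 3.905 s.
Lab-frame duration Δt = γτ = 3.124 × 3.905 = 12.20 s.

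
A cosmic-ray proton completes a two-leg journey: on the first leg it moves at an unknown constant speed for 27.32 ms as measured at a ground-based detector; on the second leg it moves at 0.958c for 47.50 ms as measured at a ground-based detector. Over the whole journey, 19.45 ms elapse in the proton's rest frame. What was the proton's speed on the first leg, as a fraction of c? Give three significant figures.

β = 0.977

Leg 1: speed unknown; τ_1 = 27.32/γ_1.
Leg 2: γ = 1/√(1 − 0.958²) = 1/√0.08224 = 3.487; τ_2 = 47.50/3.487 = 13.62 ms.
Total proper time: τ_1 + 13.62 = 19.45, so τ_1 = 19.45 − 13.62 = 5.829 ms.
γ_1 = 27.32/5.829 = 4.687; β = √(1 − 1/γ²) = √0.9545.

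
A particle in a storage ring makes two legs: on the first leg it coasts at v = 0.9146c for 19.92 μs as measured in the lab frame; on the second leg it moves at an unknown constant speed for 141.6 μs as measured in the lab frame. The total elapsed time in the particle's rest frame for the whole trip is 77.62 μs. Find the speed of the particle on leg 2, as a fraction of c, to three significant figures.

Leg 1: γ = 1/√(1 − 0.9146²) = 1/√0.1635 = 2.473; τ_1 = 19.92/2.473 = 8.055 μs.
Leg 2: speed unknown; τ_2 = 141.6/γ_2.
Total proper time: 8.055 + τ_2 = 77.62, so τ_2 = 77.62 − 8.055 = 69.57 μs.
γ_2 = 141.6/69.57 = 2.036; β = √(1 − 1/γ²) = √0.7586.

β = 0.871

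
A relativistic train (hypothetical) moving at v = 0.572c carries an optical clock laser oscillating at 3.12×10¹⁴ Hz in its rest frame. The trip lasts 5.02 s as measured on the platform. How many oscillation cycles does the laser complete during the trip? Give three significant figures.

N = 1.28×10¹⁵

γ = 1/√(1 − 0.572²) = 1/√0.6728 = 1.219
The oscillator's own cycle count is N = f × τ where τ is the proper time on the train. τ = Δt/γ = 5.02/1.219 = 4.118 s = 4.118×10⁰ s.
N = 3.12×10¹⁴ × 4.118×10⁰ = 1.285×10¹⁵.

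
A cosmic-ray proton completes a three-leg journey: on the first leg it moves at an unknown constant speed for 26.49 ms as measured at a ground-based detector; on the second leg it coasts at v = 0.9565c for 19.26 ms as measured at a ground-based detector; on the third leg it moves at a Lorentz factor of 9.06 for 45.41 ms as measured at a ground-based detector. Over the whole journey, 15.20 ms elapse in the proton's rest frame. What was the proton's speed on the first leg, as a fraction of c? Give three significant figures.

β = 0.985

Leg 1: speed unknown; τ_1 = 26.49/γ_1.
Leg 2: γ = 1/√(1 − 0.9565²) = 1/√0.08511 = 3.428; τ_2 = 19.26/3.428 = 5.619 ms.
Leg 3: γ = 9.06; τ_3 = 45.41/9.060 = 5.012 ms.
Total proper time: τ_1 + 5.619 + 5.012 = 15.20, so τ_1 = 15.20 − 10.63 = 4.569 ms.
γ_1 = 26.49/4.569 = 5.798; β = √(1 − 1/γ²) = √0.9702.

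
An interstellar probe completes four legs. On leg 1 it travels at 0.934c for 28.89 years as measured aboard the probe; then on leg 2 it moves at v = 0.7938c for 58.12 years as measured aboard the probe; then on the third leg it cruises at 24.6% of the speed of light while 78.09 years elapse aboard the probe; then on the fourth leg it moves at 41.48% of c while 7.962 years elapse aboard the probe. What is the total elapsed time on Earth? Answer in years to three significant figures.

Leg 1: γ = 1/√(1 − 0.934²) = 1/√0.1276 = 2.799; Δt_1 = 2.799 × 28.89 = 80.86 years.
Leg 2: γ = 1/√(1 − 0.7938²) = 1/√0.3699 = 1.644; Δt_2 = 1.644 × 58.12 = 95.56 years.
Leg 3: β = 0.246; γ = 1/√(1 − 0.246²) = 1/√0.9395 = 1.032; Δt_3 = 1.032 × 78.09 = 80.57 years.
Leg 4: β = 0.4148; γ = 1/√(1 − 0.4148²) = 1/√0.8279 = 1.099; Δt_4 = 1.099 × 7.962 = 8.750 years.
Total: 80.86 + 95.56 + 80.57 + 8.750 years.

Δt = 266 years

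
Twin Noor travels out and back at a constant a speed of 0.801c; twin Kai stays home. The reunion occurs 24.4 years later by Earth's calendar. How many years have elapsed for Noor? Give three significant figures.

γ = 1/√(1 − 0.801²) = 1/√0.3584 = 1.670
Noor's clock measures proper time along the trip: τ = Δt/γ = 24.4/1.670 years.

τ = 14.6 years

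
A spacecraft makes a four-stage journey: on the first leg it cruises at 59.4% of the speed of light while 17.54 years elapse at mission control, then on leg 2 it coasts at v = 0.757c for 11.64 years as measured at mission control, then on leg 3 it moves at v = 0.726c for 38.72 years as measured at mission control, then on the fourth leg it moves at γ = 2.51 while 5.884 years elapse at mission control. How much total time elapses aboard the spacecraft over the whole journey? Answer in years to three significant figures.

Leg 1: β = 0.594; γ = 1/√(1 − 0.594²) = 1/√0.6472 = 1.243; τ_1 = 17.54/1.243 = 14.11 years.
Leg 2: γ = 1/√(1 − 0.757²) = 1/√0.4270 = 1.530; τ_2 = 11.64/1.530 = 7.606 years.
Leg 3: γ = 1/√(1 − 0.726²) = 1/√0.4729 = 1.454; τ_3 = 38.72/1.454 = 26.63 years.
Leg 4: γ = 2.51; τ_4 = 5.884/2.510 = 2.344 years.
Total: 14.11 + 7.606 + 26.63 + 2.344 years.

τ = 50.7 years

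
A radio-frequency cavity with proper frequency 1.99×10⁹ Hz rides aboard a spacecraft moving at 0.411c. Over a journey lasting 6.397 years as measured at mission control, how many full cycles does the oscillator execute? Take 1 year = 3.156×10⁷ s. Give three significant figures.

γ = 1/√(1 − 0.411²) = 1/√0.8311 = 1.097
The oscillator's own cycle count is N = f × τ where τ is the proper time aboard the spacecraft. τ = Δt/γ = 6.397/1.097 = 5.832 years = 1.840×10⁸ s.
N = 1.99×10⁹ × 1.840×10⁸ = 3.663×10¹⁷.

N = 3.66×10¹⁷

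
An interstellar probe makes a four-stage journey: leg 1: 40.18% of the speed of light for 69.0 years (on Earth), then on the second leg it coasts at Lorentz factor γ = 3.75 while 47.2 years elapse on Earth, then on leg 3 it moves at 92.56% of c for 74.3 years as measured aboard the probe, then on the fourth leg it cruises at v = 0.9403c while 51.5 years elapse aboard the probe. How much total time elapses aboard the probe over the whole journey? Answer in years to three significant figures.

Leg 1: β = 0.4018; γ = 1/√(1 − 0.4018²) = 1/√0.8386 = 1.092; τ_1 = 69.0/1.092 = 63.19 years.
Leg 2: γ = 3.75; τ_2 = 47.2/3.750 = 12.59 years.
Leg 3: 74.3 years is already measured aboard the probe.
Leg 4: 51.5 years is already measured aboard the probe.
Total: 63.19 + 12.59 + 74.30 + 51.50 years.

τ = 202 years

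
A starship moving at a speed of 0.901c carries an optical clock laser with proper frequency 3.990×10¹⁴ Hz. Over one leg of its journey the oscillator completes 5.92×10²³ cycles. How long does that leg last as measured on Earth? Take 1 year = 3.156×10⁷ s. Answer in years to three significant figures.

Δt = 108 years

γ = 1/√(1 − 0.901²) = 1/√0.1882 = 2.305
Proper time for N cycles: τ = N/f = 5.92×10²³/(3.990×10¹⁴) = 1.484×10⁹ s = 47.01 years.
Lab-frame duration Δt = γτ = 2.305 × 47.01 = 108.4 years.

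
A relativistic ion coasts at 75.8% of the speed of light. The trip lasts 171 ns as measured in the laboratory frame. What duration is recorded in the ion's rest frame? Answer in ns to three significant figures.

τ = 112 ns

β = 0.758; γ = 1/√(1 − 0.758²) = 1/√0.4254 = 1.533
The interval measured in the laboratory frame is the dilated one; the clock in the ion's rest frame measures the proper time τ = Δt/γ = 171/1.533 ns.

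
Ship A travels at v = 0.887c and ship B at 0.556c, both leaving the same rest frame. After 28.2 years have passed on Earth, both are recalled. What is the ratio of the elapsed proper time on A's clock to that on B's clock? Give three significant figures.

τ_A/τ_B = 0.556

A: γ = 1/√(1 − 0.887²) = 1/√0.2132 = 2.166. B: γ = 1/√(1 − 0.556²) = 1/√0.6909 = 1.203.
τ_A/τ_B = γ_B/γ_A = 1.203/2.166 = 0.5556, so τ_A/τ_B = 0.5556.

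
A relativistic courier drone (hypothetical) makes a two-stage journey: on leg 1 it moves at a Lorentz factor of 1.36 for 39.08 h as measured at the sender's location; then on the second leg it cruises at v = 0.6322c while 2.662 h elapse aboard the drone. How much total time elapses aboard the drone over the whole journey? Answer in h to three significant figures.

Leg 1: γ = 1.36; τ_1 = 39.08/1.360 = 28.74 h.
Leg 2: 2.662 h is already measured aboard the drone.
Total: 28.74 + 2.662 h.

τ = 31.4 h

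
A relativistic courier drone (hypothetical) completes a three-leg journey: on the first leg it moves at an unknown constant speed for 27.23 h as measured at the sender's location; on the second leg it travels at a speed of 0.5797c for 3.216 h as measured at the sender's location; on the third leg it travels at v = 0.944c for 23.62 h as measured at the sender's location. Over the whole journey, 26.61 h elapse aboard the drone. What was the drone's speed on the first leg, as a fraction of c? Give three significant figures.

β = 0.804

Leg 1: speed unknown; τ_1 = 27.23/γ_1.
Leg 2: γ = 1/√(1 − 0.5797²) = 1/√0.6639 = 1.227; τ_2 = 3.216/1.227 = 2.620 h.
Leg 3: γ = 1/√(1 − 0.944²) = 1/√0.1089 = 3.031; τ_3 = 23.62/3.031 = 7.793 h.
Total proper time: τ_1 + 2.620 + 7.793 = 26.61, so τ_1 = 26.61 − 10.41 = 16.20 h.
γ_1 = 27.23/16.20 = 1.681; β = √(1 − 1/γ²) = √0.6462.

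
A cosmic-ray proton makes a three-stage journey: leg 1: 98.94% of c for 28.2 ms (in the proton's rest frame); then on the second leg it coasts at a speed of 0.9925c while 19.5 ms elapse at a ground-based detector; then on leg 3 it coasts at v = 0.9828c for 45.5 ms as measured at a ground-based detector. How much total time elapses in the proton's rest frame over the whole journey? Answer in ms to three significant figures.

Leg 1: 28.2 ms is already measured in the proton's rest frame.
Leg 2: γ = 1/√(1 − 0.9925²) = 1/√0.01494 = 8.180; τ_2 = 19.5/8.180 = 2.384 ms.
Leg 3: γ = 1/√(1 − 0.9828²) = 1/√0.03410 = 5.415; τ_3 = 45.5/5.415 = 8.403 ms.
Total: 28.20 + 2.384 + 8.403 ms.

τ = 39.0 ms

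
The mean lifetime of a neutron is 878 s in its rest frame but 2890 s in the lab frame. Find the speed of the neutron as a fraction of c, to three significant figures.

v = 0.953c

γ = Δt/τ₀ = 2890/878 = 3.292
β = √(1 − 1/γ²) = √(1 − 0.09230) = √0.9077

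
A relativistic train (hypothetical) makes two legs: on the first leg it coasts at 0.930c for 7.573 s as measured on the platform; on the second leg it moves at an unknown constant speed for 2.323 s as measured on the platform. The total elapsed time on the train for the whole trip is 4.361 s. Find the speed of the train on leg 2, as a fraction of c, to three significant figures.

β = 0.734

Leg 1: γ = 1/√(1 − 0.930²) = 1/√0.1351 = 2.721; τ_1 = 7.573/2.721 = 2.784 s.
Leg 2: speed unknown; τ_2 = 2.323/γ_2.
Total proper time: 2.784 + τ_2 = 4.361, so τ_2 = 4.361 − 2.784 = 1.577 s.
γ_2 = 2.323/1.577 = 1.473; β = √(1 − 1/γ²) = √0.5389.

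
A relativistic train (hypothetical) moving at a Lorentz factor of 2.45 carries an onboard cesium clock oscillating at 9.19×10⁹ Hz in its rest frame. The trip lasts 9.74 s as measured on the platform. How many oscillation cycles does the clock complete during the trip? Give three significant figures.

γ = 2.45
The oscillator's own cycle count is N = f × τ where τ is the proper time on the train. τ = Δt/γ = 9.74/2.450 = 3.976 s = 3.976×10⁰ s.
N = 9.19×10⁹ × 3.976×10⁰ = 3.653×10¹⁰.

N = 3.65×10¹⁰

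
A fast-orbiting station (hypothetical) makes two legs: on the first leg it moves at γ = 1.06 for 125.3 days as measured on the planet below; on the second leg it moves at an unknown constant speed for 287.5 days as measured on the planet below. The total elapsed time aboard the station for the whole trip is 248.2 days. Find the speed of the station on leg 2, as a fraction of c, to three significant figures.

β = 0.892

Leg 1: γ = 1.06; τ_1 = 125.3/1.060 = 118.2 days.
Leg 2: speed unknown; τ_2 = 287.5/γ_2.
Total proper time: 118.2 + τ_2 = 248.2, so τ_2 = 248.2 − 118.2 = 130.0 days.
γ_2 = 287.5/130.0 = 2.212; β = √(1 − 1/γ²) = √0.7956.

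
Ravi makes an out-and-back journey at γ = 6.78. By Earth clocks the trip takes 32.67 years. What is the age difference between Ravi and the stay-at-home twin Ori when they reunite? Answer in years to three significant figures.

Δt − τ = 27.9 years

γ = 6.78
Ravi's elapsed proper time: τ = 32.67/6.780 = 4.819 years.
Age gap = Δt − τ = 32.67 − 4.819 years.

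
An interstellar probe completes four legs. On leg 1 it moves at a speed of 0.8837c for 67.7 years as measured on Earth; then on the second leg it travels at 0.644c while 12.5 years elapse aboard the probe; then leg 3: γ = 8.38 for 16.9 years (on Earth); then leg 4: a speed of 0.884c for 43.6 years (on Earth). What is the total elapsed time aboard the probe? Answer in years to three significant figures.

τ = 66.6 years

Leg 1: γ = 1/√(1 − 0.8837²) = 1/√0.2191 = 2.137; τ_1 = 67.7/2.137 = 31.69 years.
Leg 2: 12.5 years is already measured aboard the probe.
Leg 3: γ = 8.38; τ_3 = 16.9/8.380 = 2.017 years.
Leg 4: γ = 1/√(1 − 0.884²) = 1/√0.2185 = 2.139; τ_4 = 43.6/2.139 = 20.38 years.
Total: 31.69 + 12.50 + 2.017 + 20.38 years.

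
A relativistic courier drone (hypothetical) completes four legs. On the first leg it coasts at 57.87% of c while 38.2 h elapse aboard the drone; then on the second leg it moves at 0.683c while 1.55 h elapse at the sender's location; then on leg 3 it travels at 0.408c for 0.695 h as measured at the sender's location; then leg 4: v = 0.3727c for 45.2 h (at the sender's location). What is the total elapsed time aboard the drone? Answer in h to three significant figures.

τ = 81.9 h

Leg 1: 38.2 h is already measured aboard the drone.
Leg 2: γ = 1/√(1 − 0.683²) = 1/√0.5335 = 1.369; τ_2 = 1.55/1.369 = 1.132 h.
Leg 3: γ = 1/√(1 − 0.408²) = 1/√0.8335 = 1.095; τ_3 = 0.695/1.095 = 0.6345 h.
Leg 4: γ = 1/√(1 − 0.3727²) = 1/√0.8611 = 1.078; τ_4 = 45.2/1.078 = 41.94 h.
Total: 38.20 + 1.132 + 0.6345 + 41.94 h.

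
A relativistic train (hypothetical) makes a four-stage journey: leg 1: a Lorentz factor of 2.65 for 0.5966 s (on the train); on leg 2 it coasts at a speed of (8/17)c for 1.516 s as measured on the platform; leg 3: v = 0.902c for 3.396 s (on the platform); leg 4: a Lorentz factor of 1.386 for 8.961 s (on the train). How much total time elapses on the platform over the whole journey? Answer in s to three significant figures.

Leg 1: γ = 2.65; Δt_1 = 2.650 × 0.5966 = 1.581 s.
Leg 2: 1.516 s is already measured on the platform.
Leg 3: 3.396 s is already measured on the platform.
Leg 4: γ = 1.386; Δt_4 = 1.386 × 8.961 = 12.42 s.
Total: 1.581 + 1.516 + 3.396 + 12.42 s.

Δt = 18.9 s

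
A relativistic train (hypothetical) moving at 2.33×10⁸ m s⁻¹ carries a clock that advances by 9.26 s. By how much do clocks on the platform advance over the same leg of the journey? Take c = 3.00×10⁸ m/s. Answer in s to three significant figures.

Δt = 14.7 s

β = 2.33×10⁸/3.00×10⁸ = 0.7767; γ = 1/√(1 − 0.7767²) = 1.588
The interval measured on the train is the proper time (both events occur at the same place in that frame); the lab-frame interval is Δt = γτ = 1.588 × 9.26 s.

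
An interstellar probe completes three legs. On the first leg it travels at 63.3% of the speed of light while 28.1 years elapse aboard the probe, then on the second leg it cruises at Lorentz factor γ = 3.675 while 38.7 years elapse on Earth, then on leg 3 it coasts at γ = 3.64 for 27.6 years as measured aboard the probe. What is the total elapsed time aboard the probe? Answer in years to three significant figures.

τ = 66.2 years

Leg 1: 28.1 years is already measured aboard the probe.
Leg 2: γ = 3.675; τ_2 = 38.7/3.675 = 10.53 years.
Leg 3: 27.6 years is already measured aboard the probe.
Total: 28.10 + 10.53 + 27.60 years.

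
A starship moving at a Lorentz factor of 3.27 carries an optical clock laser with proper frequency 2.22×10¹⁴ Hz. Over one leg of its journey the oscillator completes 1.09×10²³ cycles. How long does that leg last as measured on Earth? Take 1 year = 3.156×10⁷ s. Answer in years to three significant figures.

Δt = 50.9 years

γ = 3.27
Proper time for N cycles: τ = N/f = 1.09×10²³/(2.22×10¹⁴) = 4.910×10⁸ s = 15.56 years.
Lab-frame duration Δt = γτ = 3.270 × 15.56 = 50.87 years.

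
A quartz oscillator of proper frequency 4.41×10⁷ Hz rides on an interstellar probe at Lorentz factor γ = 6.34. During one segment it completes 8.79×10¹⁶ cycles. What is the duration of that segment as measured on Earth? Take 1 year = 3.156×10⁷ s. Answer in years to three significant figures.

Δt = 400 years

γ = 6.34
Proper time for N cycles: τ = N/f = 8.79×10¹⁶/(4.41×10⁷) = 1.993×10⁹ s = 63.16 years.
Lab-frame duration Δt = γτ = 6.340 × 63.16 = 400.4 years.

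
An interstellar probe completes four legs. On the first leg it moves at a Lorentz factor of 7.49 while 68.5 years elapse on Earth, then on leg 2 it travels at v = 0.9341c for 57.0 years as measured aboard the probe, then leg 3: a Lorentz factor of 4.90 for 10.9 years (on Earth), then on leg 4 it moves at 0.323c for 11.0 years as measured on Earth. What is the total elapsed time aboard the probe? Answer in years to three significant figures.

τ = 78.8 years

Leg 1: γ = 7.49; τ_1 = 68.5/7.490 = 9.146 years.
Leg 2: 57.0 years is already measured aboard the probe.
Leg 3: γ = 4.90; τ_3 = 10.9/4.900 = 2.224 years.
Leg 4: γ = 1/√(1 − 0.323²) = 1/√0.8957 = 1.057; τ_4 = 11.0/1.057 = 10.41 years.
Total: 9.146 + 57.00 + 2.224 + 10.41 years.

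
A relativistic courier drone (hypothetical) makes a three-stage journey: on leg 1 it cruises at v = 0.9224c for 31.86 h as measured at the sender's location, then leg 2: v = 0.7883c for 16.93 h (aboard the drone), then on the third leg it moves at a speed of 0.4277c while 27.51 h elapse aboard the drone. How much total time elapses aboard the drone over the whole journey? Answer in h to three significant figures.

Leg 1: γ = 1/√(1 − 0.9224²) = 1/√0.1492 = 2.589; τ_1 = 31.86/2.589 = 12.31 h.
Leg 2: 16.93 h is already measured aboard the drone.
Leg 3: 27.51 h is already measured aboard the drone.
Total: 12.31 + 16.93 + 27.51 h.

τ = 56.7 h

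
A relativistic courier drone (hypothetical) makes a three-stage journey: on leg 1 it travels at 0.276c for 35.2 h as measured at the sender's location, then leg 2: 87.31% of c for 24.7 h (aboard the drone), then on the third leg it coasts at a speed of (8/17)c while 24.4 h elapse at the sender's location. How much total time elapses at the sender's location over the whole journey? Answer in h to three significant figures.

Leg 1: 35.2 h is already measured at the sender's location.
Leg 2: β = 0.8731; γ = 1/√(1 − 0.8731²) = 1/√0.2377 = 2.051; Δt_2 = 2.051 × 24.7 = 50.66 h.
Leg 3: 24.4 h is already measured at the sender's location.
Total: 35.20 + 50.66 + 24.40 h.

Δt = 110 h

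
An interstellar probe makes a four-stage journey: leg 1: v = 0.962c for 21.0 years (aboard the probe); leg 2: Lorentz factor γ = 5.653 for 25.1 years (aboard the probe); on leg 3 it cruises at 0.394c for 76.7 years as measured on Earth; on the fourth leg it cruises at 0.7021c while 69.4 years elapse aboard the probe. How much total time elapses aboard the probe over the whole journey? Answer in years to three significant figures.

Leg 1: 21.0 years is already measured aboard the probe.
Leg 2: 25.1 years is already measured aboard the probe.
Leg 3: γ = 1/√(1 − 0.394²) = 1/√0.8448 = 1.088; τ_3 = 76.7/1.088 = 70.50 years.
Leg 4: 69.4 years is already measured aboard the probe.
Total: 21.00 + 25.10 + 70.50 + 69.40 years.

τ = 186 years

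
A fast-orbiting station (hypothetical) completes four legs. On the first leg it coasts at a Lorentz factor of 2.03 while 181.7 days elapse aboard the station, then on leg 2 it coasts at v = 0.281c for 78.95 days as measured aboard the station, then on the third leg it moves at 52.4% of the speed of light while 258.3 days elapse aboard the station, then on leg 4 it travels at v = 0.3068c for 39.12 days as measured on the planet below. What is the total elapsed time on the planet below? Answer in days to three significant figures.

Δt = 794 days

Leg 1: γ = 2.03; Δt_1 = 2.030 × 181.7 = 368.9 days.
Leg 2: γ = 1/√(1 − 0.281²) = 1/√0.9210 = 1.042; Δt_2 = 1.042 × 78.95 = 82.26 days.
Leg 3: β = 0.524; γ = 1/√(1 − 0.524²) = 1/√0.7254 = 1.174; Δt_3 = 1.174 × 258.3 = 303.3 days.
Leg 4: 39.12 days is already measured on the planet below.
Total: 368.9 + 82.26 + 303.3 + 39.12 days.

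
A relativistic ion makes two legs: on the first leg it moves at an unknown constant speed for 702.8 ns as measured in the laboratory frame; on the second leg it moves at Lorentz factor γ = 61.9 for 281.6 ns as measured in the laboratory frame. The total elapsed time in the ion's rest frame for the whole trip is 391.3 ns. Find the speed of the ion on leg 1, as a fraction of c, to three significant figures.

Leg 1: speed unknown; τ_1 = 702.8/γ_1.
Leg 2: γ = 61.9; τ_2 = 281.6/61.90 = 4.549 ns.
Total proper time: τ_1 + 4.549 = 391.3, so τ_1 = 391.3 − 4.549 = 386.8 ns.
γ_1 = 702.8/386.8 = 1.817; β = √(1 − 1/γ²) = √0.6972.

β = 0.835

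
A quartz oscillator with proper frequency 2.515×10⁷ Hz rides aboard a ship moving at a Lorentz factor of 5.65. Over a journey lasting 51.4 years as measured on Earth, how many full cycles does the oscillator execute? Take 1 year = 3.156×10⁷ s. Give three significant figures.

γ = 5.65
The oscillator's own cycle count is N = f × τ where τ is the proper time on the ship. τ = Δt/γ = 51.4/5.650 = 9.097 years = 2.871×10⁸ s.
N = 2.515×10⁷ × 2.871×10⁸ = 7.221×10¹⁵.

N = 7.22×10¹⁵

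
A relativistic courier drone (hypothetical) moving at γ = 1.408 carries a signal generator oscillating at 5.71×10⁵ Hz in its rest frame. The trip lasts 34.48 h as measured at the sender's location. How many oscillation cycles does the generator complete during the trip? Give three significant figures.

N = 5.03×10¹⁰

γ = 1.408
The oscillator's own cycle count is N = f × τ where τ is the proper time aboard the drone. τ = Δt/γ = 34.48/1.408 = 24.49 h = 8.816×10⁴ s.
N = 5.71×10⁵ × 8.816×10⁴ = 5.034×10¹⁰.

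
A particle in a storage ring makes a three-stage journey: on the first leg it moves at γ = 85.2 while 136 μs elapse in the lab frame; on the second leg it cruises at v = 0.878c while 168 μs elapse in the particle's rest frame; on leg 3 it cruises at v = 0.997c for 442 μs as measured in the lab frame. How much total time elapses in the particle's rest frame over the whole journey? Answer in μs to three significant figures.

Leg 1: γ = 85.2; τ_1 = 136/85.20 = 1.596 μs.
Leg 2: 168 μs is already measured in the particle's rest frame.
Leg 3: γ = 1/√(1 − 0.997²) = 1/√0.005991 = 12.92; τ_3 = 442/12.92 = 34.21 μs.
Total: 1.596 + 168.0 + 34.21 μs.

τ = 204 μs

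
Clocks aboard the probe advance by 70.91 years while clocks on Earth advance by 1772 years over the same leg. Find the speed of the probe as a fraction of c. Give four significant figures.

The proper time is measured aboard the probe (both events occur at the probe's location); Δt is measured on Earth. γ = Δt/τ = 1772/70.91 = 24.99.
β = √(1 − 1/γ²) = √(1 − 0.001601) = √0.9984

β = 0.9992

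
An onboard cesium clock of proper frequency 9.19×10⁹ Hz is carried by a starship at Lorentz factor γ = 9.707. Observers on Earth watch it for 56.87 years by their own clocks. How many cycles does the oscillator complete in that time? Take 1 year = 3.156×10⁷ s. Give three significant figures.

N = 1.70×10¹⁸

γ = 9.707
During 56.87 years of lab time, the oscillator's proper time advances by τ = Δt/γ = 56.87/9.707 = 5.859 years = 1.849×10⁸ s.
N = f × τ = 9.19×10⁹ × 1.849×10⁸ = 1.699×10¹⁸.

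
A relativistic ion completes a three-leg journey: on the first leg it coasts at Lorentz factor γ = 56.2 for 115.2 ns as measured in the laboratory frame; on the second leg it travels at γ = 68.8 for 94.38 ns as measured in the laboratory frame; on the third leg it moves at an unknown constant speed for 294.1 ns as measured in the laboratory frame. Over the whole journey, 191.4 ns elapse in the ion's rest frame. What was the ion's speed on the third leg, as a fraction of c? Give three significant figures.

Leg 1: γ = 56.2; τ_1 = 115.2/56.20 = 2.050 ns.
Leg 2: γ = 68.8; τ_2 = 94.38/68.80 = 1.372 ns.
Leg 3: speed unknown; τ_3 = 294.1/γ_3.
Total proper time: 2.050 + 1.372 + τ_3 = 191.4, so τ_3 = 191.4 − 3.422 = 188.0 ns.
γ_3 = 294.1/188.0 = 1.565; β = √(1 − 1/γ²) = √0.5915.

β = 0.769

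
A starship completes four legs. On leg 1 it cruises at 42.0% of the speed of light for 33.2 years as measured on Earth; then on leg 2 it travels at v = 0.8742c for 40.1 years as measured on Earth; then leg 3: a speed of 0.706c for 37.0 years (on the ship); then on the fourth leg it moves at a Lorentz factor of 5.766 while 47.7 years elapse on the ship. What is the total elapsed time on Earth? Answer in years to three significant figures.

Leg 1: 33.2 years is already measured on Earth.
Leg 2: 40.1 years is already measured on Earth.
Leg 3: γ = 1/√(1 − 0.706²) = 1/√0.5016 = 1.412; Δt_3 = 1.412 × 37.0 = 52.24 years.
Leg 4: γ = 5.766; Δt_4 = 5.766 × 47.7 = 275.0 years.
Total: 33.20 + 40.10 + 52.24 + 275.0 years.

Δt = 401 years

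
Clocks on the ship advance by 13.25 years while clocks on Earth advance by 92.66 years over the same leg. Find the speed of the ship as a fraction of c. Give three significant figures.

β = 0.990

The proper time is measured on the ship (both events occur at the ship's location); Δt is measured on Earth. γ = Δt/τ = 92.66/13.25 = 6.993.
β = √(1 − 1/γ²) = √(1 − 0.02045) = √0.9796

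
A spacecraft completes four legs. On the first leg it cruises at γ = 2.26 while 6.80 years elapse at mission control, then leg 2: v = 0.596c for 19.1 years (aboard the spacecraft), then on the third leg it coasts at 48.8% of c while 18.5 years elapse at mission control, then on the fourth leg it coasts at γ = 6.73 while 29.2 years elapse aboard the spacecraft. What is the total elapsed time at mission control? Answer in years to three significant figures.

Leg 1: 6.80 years is already measured at mission control.
Leg 2: γ = 1/√(1 − 0.596²) = 1/√0.6448 = 1.245; Δt_2 = 1.245 × 19.1 = 23.79 years.
Leg 3: 18.5 years is already measured at mission control.
Leg 4: γ = 6.73; Δt_4 = 6.730 × 29.2 = 196.5 years.
Total: 6.800 + 23.79 + 18.50 + 196.5 years.

Δt = 246 years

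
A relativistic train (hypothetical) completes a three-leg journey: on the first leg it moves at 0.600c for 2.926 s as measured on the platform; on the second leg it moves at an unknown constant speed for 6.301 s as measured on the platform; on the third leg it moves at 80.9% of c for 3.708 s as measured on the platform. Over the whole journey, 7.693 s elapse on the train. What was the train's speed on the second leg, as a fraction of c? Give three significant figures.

Leg 1: γ = 1/√(1 − 0.600²) = 5/4 = 1.250; τ_1 = 2.926/1.250 = 2.341 s.
Leg 2: speed unknown; τ_2 = 6.301/γ_2.
Leg 3: β = 0.809; γ = 1/√(1 − 0.809²) = 1/√0.3455 = 1.701; τ_3 = 3.708/1.701 = 2.180 s.
Total proper time: 2.341 + τ_2 + 2.180 = 7.693, so τ_2 = 7.693 − 4.520 = 3.173 s.
γ_2 = 6.301/3.173 = 1.986; β = √(1 − 1/γ²) = √0.7465.

β = 0.864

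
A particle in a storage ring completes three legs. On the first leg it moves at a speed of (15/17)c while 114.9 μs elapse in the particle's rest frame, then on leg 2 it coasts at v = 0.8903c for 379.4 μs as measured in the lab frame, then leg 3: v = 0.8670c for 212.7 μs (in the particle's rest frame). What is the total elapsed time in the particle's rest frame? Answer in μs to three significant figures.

Leg 1: 114.9 μs is already measured in the particle's rest frame.
Leg 2: γ = 1/√(1 − 0.8903²) = 1/√0.2074 = 2.196; τ_2 = 379.4/2.196 = 172.8 μs.
Leg 3: 212.7 μs is already measured in the particle's rest frame.
Total: 114.9 + 172.8 + 212.7 μs.

τ = 500 μs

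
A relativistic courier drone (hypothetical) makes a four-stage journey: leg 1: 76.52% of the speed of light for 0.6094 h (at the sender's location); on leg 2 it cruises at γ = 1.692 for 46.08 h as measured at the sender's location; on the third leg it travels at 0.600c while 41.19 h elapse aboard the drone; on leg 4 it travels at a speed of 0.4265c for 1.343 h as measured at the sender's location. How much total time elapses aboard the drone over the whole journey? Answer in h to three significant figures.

Leg 1: β = 0.7652; γ = 1/√(1 − 0.7652²) = 1/√0.4145 = 1.553; τ_1 = 0.6094/1.553 = 0.3923 h.
Leg 2: γ = 1.692; τ_2 = 46.08/1.692 = 27.23 h.
Leg 3: 41.19 h is already measured aboard the drone.
Leg 4: γ = 1/√(1 − 0.4265²) = 1/√0.8181 = 1.106; τ_4 = 1.343/1.106 = 1.215 h.
Total: 0.3923 + 27.23 + 41.19 + 1.215 h.

τ = 70.0 h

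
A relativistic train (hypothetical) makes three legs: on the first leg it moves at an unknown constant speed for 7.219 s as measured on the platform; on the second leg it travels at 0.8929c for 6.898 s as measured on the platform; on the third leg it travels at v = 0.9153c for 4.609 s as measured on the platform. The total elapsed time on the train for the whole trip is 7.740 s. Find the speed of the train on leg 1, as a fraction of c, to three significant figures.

Leg 1: speed unknown; τ_1 = 7.219/γ_1.
Leg 2: γ = 1/√(1 − 0.8929²) = 1/√0.2027 = 2.221; τ_2 = 6.898/2.221 = 3.106 s.
Leg 3: γ = 1/√(1 − 0.9153²) = 1/√0.1622 = 2.483; τ_3 = 4.609/2.483 = 1.856 s.
Total proper time: τ_1 + 3.106 + 1.856 = 7.740, so τ_1 = 7.740 − 4.962 = 2.778 s.
γ_1 = 7.219/2.778 = 2.599; β = √(1 − 1/γ²) = √0.8519.

β = 0.923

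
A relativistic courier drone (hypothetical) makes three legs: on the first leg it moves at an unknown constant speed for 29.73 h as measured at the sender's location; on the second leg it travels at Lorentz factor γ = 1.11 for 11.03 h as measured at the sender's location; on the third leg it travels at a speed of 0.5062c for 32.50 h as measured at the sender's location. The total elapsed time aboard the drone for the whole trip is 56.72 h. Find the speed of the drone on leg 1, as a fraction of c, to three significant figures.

Leg 1: speed unknown; τ_1 = 29.73/γ_1.
Leg 2: γ = 1.11; τ_2 = 11.03/1.110 = 9.937 h.
Leg 3: γ = 1/√(1 − 0.5062²) = 1/√0.7438 = 1.160; τ_3 = 32.50/1.160 = 28.03 h.
Total proper time: τ_1 + 9.937 + 28.03 = 56.72, so τ_1 = 56.72 − 37.97 = 18.75 h.
γ_1 = 29.73/18.75 = 1.585; β = √(1 − 1/γ²) = √0.6021.

β = 0.776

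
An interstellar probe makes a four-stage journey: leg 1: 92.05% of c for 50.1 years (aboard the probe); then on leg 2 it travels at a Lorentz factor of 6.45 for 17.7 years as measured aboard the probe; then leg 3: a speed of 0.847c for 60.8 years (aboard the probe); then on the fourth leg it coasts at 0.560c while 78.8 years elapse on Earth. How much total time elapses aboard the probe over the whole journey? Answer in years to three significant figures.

Leg 1: 50.1 years is already measured aboard the probe.
Leg 2: 17.7 years is already measured aboard the probe.
Leg 3: 60.8 years is already measured aboard the probe.
Leg 4: γ = 1/√(1 − 0.560²) = 1/√0.6864 = 1.207; τ_4 = 78.8/1.207 = 65.29 years.
Total: 50.10 + 17.70 + 60.80 + 65.29 years.

τ = 194 years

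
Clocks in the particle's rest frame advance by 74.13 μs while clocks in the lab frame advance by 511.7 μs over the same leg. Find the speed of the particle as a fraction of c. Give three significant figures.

The proper time is measured in the particle's rest frame (both events occur at the particle's location); Δt is measured in the lab frame. γ = Δt/τ = 511.7/74.13 = 6.903.
β = √(1 − 1/γ²) = √(1 − 0.02099) = √0.9790

v = 0.989c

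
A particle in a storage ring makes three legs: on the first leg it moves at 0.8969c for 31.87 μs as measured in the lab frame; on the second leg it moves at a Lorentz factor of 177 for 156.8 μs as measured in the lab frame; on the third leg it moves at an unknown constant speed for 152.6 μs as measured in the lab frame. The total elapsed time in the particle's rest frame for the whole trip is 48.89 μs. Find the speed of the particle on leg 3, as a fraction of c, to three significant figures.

β = 0.975

Leg 1: γ = 1/√(1 − 0.8969²) = 1/√0.1956 = 2.261; τ_1 = 31.87/2.261 = 14.09 μs.
Leg 2: γ = 177; τ_2 = 156.8/177.0 = 0.8859 μs.
Leg 3: speed unknown; τ_3 = 152.6/γ_3.
Total proper time: 14.09 + 0.8859 + τ_3 = 48.89, so τ_3 = 48.89 − 14.98 = 33.91 μs.
γ_3 = 152.6/33.91 = 4.500; β = √(1 − 1/γ²) = √0.9506.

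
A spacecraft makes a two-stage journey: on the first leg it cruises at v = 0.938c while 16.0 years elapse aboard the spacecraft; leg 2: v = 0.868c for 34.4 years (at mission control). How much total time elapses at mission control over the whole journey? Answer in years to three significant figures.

Leg 1: γ = 1/√(1 − 0.938²) = 1/√0.1202 = 2.885; Δt_1 = 2.885 × 16.0 = 46.16 years.
Leg 2: 34.4 years is already measured at mission control.
Total: 46.16 + 34.40 years.

Δt = 80.6 years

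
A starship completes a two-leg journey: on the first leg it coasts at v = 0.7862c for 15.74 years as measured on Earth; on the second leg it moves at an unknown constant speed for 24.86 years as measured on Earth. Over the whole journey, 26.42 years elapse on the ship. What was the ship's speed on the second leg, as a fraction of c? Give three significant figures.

β = 0.741

Leg 1: γ = 1/√(1 − 0.7862²) = 1/√0.3819 = 1.618; τ_1 = 15.74/1.618 = 9.727 years.
Leg 2: speed unknown; τ_2 = 24.86/γ_2.
Total proper time: 9.727 + τ_2 = 26.42, so τ_2 = 26.42 − 9.727 = 16.69 years.
γ_2 = 24.86/16.69 = 1.489; β = √(1 − 1/γ²) = √0.5491.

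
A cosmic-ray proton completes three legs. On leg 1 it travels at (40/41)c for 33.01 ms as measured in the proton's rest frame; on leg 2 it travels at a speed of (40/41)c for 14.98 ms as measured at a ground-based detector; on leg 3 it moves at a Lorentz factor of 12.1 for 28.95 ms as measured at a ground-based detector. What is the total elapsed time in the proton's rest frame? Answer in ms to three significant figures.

Leg 1: 33.01 ms is already measured in the proton's rest frame.
Leg 2: γ = 1/√(1 − (40/41)²) = 41/9 ≈ 4.556; τ_2 = 14.98/4.556 = 3.288 ms.
Leg 3: γ = 12.1; τ_3 = 28.95/12.10 = 2.393 ms.
Total: 33.01 + 3.288 + 2.393 ms.

τ = 38.7 ms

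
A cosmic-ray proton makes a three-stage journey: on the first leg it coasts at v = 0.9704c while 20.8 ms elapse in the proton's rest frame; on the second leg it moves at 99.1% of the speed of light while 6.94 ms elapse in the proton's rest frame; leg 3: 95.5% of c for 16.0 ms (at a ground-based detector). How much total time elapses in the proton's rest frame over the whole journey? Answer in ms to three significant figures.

τ = 32.5 ms

Leg 1: 20.8 ms is already measured in the proton's rest frame.
Leg 2: 6.94 ms is already measured in the proton's rest frame.
Leg 3: β = 0.955; γ = 1/√(1 − 0.955²) = 1/√0.08798 = 3.371; τ_3 = 16.0/3.371 = 4.746 ms.
Total: 20.80 + 6.940 + 4.746 ms.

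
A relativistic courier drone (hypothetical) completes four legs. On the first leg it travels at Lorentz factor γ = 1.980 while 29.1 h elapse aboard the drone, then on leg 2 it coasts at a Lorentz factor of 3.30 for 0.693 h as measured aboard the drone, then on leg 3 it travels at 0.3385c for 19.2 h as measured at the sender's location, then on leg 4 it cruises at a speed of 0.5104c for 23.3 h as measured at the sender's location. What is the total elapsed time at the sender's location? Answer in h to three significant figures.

Δt = 102 h

Leg 1: γ = 1.980; Δt_1 = 1.980 × 29.1 = 57.62 h.
Leg 2: γ = 3.30; Δt_2 = 3.300 × 0.693 = 2.287 h.
Leg 3: 19.2 h is already measured at the sender's location.
Leg 4: 23.3 h is already measured at the sender's location.
Total: 57.62 + 2.287 + 19.20 + 23.30 h.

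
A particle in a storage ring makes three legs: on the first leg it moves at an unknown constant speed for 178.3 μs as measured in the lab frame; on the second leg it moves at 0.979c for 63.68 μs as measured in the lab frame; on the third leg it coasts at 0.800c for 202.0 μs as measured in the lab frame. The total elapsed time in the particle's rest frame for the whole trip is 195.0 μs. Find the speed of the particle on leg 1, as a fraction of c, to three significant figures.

Leg 1: speed unknown; τ_1 = 178.3/γ_1.
Leg 2: γ = 1/√(1 − 0.979²) = 1/√0.04156 = 4.905; τ_2 = 63.68/4.905 = 12.98 μs.
Leg 3: γ = 1/√(1 − 0.800²) = 5/3 ≈ 1.667; τ_3 = 202.0/1.667 = 121.2 μs.
Total proper time: τ_1 + 12.98 + 121.2 = 195.0, so τ_1 = 195.0 − 134.2 = 60.82 μs.
γ_1 = 178.3/60.82 = 2.932; β = √(1 − 1/γ²) = √0.8837.

β = 0.940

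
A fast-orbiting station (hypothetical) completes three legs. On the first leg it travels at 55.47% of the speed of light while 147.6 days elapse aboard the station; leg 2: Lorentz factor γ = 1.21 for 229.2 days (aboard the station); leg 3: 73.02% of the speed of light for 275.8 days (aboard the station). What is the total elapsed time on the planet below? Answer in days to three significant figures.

Δt = 858 days

Leg 1: β = 0.5547; γ = 1/√(1 − 0.5547²) = 1/√0.6923 = 1.202; Δt_1 = 1.202 × 147.6 = 177.4 days.
Leg 2: γ = 1.21; Δt_2 = 1.210 × 229.2 = 277.3 days.
Leg 3: β = 0.7302; γ = 1/√(1 − 0.7302²) = 1/√0.4668 = 1.464; Δt_3 = 1.464 × 275.8 = 403.7 days.
Total: 177.4 + 277.3 + 403.7 days.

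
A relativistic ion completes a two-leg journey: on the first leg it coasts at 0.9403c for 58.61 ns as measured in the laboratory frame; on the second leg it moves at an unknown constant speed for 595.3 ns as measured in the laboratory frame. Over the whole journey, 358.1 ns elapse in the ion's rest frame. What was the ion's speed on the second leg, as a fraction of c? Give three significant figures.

Leg 1: γ = 1/√(1 − 0.9403²) = 1/√0.1158 = 2.938; τ_1 = 58.61/2.938 = 19.95 ns.
Leg 2: speed unknown; τ_2 = 595.3/γ_2.
Total proper time: 19.95 + τ_2 = 358.1, so τ_2 = 358.1 − 19.95 = 338.2 ns.
γ_2 = 595.3/338.2 = 1.760; β = √(1 − 1/γ²) = √0.6773.

β = 0.823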